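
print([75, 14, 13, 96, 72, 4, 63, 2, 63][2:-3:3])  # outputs [13, 4]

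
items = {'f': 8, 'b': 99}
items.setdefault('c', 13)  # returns 13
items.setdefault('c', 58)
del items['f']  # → {'b': 99, 'c': 13}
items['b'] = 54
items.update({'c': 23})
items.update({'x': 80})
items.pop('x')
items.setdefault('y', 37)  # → 37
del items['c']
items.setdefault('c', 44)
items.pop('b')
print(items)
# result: {'y': 37, 'c': 44}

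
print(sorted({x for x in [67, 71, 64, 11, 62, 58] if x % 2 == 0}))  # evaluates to [58, 62, 64]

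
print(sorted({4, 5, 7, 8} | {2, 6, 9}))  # [2, 4, 5, 6, 7, 8, 9]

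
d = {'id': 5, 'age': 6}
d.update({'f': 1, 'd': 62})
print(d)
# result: {'id': 5, 'age': 6, 'f': 1, 'd': 62}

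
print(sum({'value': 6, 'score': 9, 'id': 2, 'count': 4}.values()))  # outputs 21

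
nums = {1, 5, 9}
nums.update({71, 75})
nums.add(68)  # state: {1, 5, 9, 68, 71, 75}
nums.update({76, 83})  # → {1, 5, 9, 68, 71, 75, 76, 83}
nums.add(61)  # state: {1, 5, 9, 61, 68, 71, 75, 76, 83}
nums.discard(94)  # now {1, 5, 9, 61, 68, 71, 75, 76, 83}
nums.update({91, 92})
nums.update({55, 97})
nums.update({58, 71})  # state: {1, 5, 9, 55, 58, 61, 68, 71, 75, 76, 83, 91, 92, 97}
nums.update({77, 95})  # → {1, 5, 9, 55, 58, 61, 68, 71, 75, 76, 77, 83, 91, 92, 95, 97}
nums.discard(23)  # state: {1, 5, 9, 55, 58, 61, 68, 71, 75, 76, 77, 83, 91, 92, 95, 97}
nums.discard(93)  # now {1, 5, 9, 55, 58, 61, 68, 71, 75, 76, 77, 83, 91, 92, 95, 97}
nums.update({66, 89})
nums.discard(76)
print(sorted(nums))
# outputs [1, 5, 9, 55, 58, 61, 66, 68, 71, 75, 77, 83, 89, 91, 92, 95, 97]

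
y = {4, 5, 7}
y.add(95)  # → {4, 5, 7, 95}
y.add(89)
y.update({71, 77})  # {4, 5, 7, 71, 77, 89, 95}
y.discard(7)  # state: {4, 5, 71, 77, 89, 95}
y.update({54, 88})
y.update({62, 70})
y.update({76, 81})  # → {4, 5, 54, 62, 70, 71, 76, 77, 81, 88, 89, 95}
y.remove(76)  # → {4, 5, 54, 62, 70, 71, 77, 81, 88, 89, 95}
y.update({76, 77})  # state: {4, 5, 54, 62, 70, 71, 76, 77, 81, 88, 89, 95}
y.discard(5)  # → {4, 54, 62, 70, 71, 76, 77, 81, 88, 89, 95}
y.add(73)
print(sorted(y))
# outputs [4, 54, 62, 70, 71, 73, 76, 77, 81, 88, 89, 95]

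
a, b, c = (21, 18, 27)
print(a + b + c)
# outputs 66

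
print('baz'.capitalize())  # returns Baz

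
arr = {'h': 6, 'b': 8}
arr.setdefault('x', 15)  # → 15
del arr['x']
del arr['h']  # {'b': 8}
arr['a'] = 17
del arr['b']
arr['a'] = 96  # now {'a': 96}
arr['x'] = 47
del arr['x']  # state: {'a': 96}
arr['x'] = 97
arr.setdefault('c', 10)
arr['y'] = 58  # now {'a': 96, 'x': 97, 'c': 10, 'y': 58}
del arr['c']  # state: {'a': 96, 'x': 97, 'y': 58}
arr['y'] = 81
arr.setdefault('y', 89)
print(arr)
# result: {'a': 96, 'x': 97, 'y': 81}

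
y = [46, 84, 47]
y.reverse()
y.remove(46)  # [47, 84]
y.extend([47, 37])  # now [47, 84, 47, 37]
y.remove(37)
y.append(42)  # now [47, 84, 47, 42]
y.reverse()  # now [42, 47, 84, 47]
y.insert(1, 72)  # [42, 72, 47, 84, 47]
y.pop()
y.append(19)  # [42, 72, 47, 84, 19]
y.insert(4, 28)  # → [42, 72, 47, 84, 28, 19]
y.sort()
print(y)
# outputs [19, 28, 42, 47, 72, 84]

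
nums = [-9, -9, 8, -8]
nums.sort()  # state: [-9, -9, -8, 8]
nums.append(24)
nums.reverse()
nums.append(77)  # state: [24, 8, -8, -9, -9, 77]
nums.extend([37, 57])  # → [24, 8, -8, -9, -9, 77, 37, 57]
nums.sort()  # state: [-9, -9, -8, 8, 24, 37, 57, 77]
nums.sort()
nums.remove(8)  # [-9, -9, -8, 24, 37, 57, 77]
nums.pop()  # 77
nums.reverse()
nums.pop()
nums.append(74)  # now [57, 37, 24, -8, -9, 74]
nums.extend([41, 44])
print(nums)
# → [57, 37, 24, -8, -9, 74, 41, 44]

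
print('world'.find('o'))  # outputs 1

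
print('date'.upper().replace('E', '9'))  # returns DAT9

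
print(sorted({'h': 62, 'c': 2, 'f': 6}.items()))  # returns [('c', 2), ('f', 6), ('h', 62)]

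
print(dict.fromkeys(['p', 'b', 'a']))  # {'p': None, 'b': None, 'a': None}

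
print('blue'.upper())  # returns BLUE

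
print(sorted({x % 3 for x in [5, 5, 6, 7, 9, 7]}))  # [0, 1, 2]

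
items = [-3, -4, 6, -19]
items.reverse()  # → [-19, 6, -4, -3]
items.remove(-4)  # [-19, 6, -3]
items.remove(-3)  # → [-19, 6]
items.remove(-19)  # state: [6]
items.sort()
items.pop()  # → 6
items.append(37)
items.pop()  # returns 37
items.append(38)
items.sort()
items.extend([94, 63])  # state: [38, 94, 63]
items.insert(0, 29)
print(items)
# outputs [29, 38, 94, 63]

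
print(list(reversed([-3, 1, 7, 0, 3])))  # [3, 0, 7, 1, -3]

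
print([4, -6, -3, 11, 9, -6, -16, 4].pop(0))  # 4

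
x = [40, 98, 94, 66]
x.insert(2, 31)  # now [40, 98, 31, 94, 66]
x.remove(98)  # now [40, 31, 94, 66]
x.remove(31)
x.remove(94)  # [40, 66]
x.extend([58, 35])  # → [40, 66, 58, 35]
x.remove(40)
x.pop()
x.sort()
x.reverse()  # [66, 58]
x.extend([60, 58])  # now [66, 58, 60, 58]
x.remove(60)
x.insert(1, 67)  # [66, 67, 58, 58]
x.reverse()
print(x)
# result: [58, 58, 67, 66]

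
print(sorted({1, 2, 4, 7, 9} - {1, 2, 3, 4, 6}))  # [7, 9]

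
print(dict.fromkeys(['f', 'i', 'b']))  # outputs {'f': None, 'i': None, 'b': None}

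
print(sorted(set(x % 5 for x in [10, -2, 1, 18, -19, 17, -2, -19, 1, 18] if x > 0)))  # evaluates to [0, 1, 2, 3]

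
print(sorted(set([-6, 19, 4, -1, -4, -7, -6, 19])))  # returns [-7, -6, -4, -1, 4, 19]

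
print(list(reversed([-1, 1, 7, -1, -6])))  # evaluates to [-6, -1, 7, 1, -1]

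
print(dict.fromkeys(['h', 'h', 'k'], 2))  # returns {'h': 2, 'k': 2}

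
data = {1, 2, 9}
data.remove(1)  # {2, 9}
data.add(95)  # {2, 9, 95}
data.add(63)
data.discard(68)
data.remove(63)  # {2, 9, 95}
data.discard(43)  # {2, 9, 95}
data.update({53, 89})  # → {2, 9, 53, 89, 95}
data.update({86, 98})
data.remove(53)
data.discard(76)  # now {2, 9, 86, 89, 95, 98}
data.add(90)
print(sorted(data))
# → [2, 9, 86, 89, 90, 95, 98]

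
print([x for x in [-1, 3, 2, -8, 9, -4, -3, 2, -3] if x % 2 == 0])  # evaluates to [2, -8, -4, 2]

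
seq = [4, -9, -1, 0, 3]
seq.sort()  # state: [-9, -1, 0, 3, 4]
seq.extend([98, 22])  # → [-9, -1, 0, 3, 4, 98, 22]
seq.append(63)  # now [-9, -1, 0, 3, 4, 98, 22, 63]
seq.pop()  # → 63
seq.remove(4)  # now [-9, -1, 0, 3, 98, 22]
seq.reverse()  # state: [22, 98, 3, 0, -1, -9]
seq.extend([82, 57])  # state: [22, 98, 3, 0, -1, -9, 82, 57]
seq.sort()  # [-9, -1, 0, 3, 22, 57, 82, 98]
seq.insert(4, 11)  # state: [-9, -1, 0, 3, 11, 22, 57, 82, 98]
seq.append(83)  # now [-9, -1, 0, 3, 11, 22, 57, 82, 98, 83]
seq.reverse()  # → [83, 98, 82, 57, 22, 11, 3, 0, -1, -9]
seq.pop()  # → -9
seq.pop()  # -1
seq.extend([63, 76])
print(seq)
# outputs [83, 98, 82, 57, 22, 11, 3, 0, 63, 76]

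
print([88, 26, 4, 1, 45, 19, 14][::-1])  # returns [14, 19, 45, 1, 4, 26, 88]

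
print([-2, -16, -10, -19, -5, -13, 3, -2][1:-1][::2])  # [-16, -19, -13]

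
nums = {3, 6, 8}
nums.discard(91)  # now {3, 6, 8}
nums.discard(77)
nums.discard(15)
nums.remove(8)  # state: {3, 6}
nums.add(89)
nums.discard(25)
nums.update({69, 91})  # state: {3, 6, 69, 89, 91}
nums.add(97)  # {3, 6, 69, 89, 91, 97}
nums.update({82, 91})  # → {3, 6, 69, 82, 89, 91, 97}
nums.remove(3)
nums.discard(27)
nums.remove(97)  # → {6, 69, 82, 89, 91}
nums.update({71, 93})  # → {6, 69, 71, 82, 89, 91, 93}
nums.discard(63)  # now {6, 69, 71, 82, 89, 91, 93}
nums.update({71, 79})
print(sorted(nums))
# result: [6, 69, 71, 79, 82, 89, 91, 93]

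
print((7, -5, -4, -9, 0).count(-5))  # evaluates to 1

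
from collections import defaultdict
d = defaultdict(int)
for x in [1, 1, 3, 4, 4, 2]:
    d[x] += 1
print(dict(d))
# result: {1: 2, 3: 1, 4: 2, 2: 1}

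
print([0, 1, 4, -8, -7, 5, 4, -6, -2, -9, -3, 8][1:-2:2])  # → [1, -8, 5, -6, -9]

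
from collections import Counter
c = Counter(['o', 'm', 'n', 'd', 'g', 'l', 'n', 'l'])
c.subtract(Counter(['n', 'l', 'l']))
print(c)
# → Counter({'o': 1, 'm': 1, 'n': 1, 'd': 1, 'g': 1, 'l': 0})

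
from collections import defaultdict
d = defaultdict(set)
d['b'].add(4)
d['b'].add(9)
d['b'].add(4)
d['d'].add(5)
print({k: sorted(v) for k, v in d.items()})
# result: {'b': [4, 9], 'd': [5]}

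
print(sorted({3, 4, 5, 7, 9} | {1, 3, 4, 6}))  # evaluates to [1, 3, 4, 5, 6, 7, 9]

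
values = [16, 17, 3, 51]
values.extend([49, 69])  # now [16, 17, 3, 51, 49, 69]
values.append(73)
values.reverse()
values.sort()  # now [3, 16, 17, 49, 51, 69, 73]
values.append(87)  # [3, 16, 17, 49, 51, 69, 73, 87]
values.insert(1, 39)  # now [3, 39, 16, 17, 49, 51, 69, 73, 87]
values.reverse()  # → [87, 73, 69, 51, 49, 17, 16, 39, 3]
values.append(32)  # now [87, 73, 69, 51, 49, 17, 16, 39, 3, 32]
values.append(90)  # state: [87, 73, 69, 51, 49, 17, 16, 39, 3, 32, 90]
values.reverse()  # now [90, 32, 3, 39, 16, 17, 49, 51, 69, 73, 87]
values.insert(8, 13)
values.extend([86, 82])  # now [90, 32, 3, 39, 16, 17, 49, 51, 13, 69, 73, 87, 86, 82]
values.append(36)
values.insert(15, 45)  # [90, 32, 3, 39, 16, 17, 49, 51, 13, 69, 73, 87, 86, 82, 36, 45]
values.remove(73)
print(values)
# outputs [90, 32, 3, 39, 16, 17, 49, 51, 13, 69, 87, 86, 82, 36, 45]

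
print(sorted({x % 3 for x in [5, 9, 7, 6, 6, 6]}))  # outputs [0, 1, 2]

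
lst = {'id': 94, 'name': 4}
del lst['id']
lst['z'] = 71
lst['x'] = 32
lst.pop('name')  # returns 4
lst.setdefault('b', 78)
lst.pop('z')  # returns 71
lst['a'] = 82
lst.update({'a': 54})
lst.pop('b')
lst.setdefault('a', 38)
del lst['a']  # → {'x': 32}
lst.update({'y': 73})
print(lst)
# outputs {'x': 32, 'y': 73}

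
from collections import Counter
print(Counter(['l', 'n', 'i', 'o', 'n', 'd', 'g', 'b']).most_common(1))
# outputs [('n', 2)]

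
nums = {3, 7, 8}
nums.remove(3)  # {7, 8}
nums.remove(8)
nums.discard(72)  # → {7}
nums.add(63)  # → {7, 63}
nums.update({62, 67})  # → {7, 62, 63, 67}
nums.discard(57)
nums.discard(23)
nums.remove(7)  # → {62, 63, 67}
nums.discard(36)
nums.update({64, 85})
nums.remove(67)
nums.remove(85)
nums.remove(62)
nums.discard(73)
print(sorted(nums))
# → [63, 64]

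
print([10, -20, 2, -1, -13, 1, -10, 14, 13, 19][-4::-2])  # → [-10, -13, 2, 10]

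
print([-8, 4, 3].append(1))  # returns None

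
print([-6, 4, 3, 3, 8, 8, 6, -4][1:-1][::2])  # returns [4, 3, 8]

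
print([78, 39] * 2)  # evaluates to [78, 39, 78, 39]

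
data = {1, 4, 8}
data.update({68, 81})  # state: {1, 4, 8, 68, 81}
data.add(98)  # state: {1, 4, 8, 68, 81, 98}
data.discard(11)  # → {1, 4, 8, 68, 81, 98}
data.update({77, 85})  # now {1, 4, 8, 68, 77, 81, 85, 98}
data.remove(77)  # {1, 4, 8, 68, 81, 85, 98}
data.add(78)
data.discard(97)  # {1, 4, 8, 68, 78, 81, 85, 98}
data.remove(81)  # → {1, 4, 8, 68, 78, 85, 98}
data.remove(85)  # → {1, 4, 8, 68, 78, 98}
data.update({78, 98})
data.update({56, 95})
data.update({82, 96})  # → {1, 4, 8, 56, 68, 78, 82, 95, 96, 98}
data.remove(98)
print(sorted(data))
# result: [1, 4, 8, 56, 68, 78, 82, 95, 96]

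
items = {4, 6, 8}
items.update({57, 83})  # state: {4, 6, 8, 57, 83}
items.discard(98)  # {4, 6, 8, 57, 83}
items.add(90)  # {4, 6, 8, 57, 83, 90}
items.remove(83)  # {4, 6, 8, 57, 90}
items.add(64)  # {4, 6, 8, 57, 64, 90}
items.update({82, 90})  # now {4, 6, 8, 57, 64, 82, 90}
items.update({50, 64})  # {4, 6, 8, 50, 57, 64, 82, 90}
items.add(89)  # {4, 6, 8, 50, 57, 64, 82, 89, 90}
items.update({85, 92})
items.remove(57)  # {4, 6, 8, 50, 64, 82, 85, 89, 90, 92}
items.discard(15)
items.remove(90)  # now {4, 6, 8, 50, 64, 82, 85, 89, 92}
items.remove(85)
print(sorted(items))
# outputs [4, 6, 8, 50, 64, 82, 89, 92]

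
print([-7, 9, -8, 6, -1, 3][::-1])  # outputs [3, -1, 6, -8, 9, -7]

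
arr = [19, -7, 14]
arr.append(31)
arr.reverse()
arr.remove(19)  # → [31, 14, -7]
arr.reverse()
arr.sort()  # [-7, 14, 31]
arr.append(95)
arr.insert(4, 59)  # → [-7, 14, 31, 95, 59]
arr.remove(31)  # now [-7, 14, 95, 59]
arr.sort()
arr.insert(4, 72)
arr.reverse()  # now [72, 95, 59, 14, -7]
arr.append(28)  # [72, 95, 59, 14, -7, 28]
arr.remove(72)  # [95, 59, 14, -7, 28]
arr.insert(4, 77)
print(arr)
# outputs [95, 59, 14, -7, 77, 28]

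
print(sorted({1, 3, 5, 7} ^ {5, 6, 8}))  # [1, 3, 6, 7, 8]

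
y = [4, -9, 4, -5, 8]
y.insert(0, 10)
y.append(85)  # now [10, 4, -9, 4, -5, 8, 85]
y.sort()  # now [-9, -5, 4, 4, 8, 10, 85]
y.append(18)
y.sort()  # [-9, -5, 4, 4, 8, 10, 18, 85]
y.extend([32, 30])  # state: [-9, -5, 4, 4, 8, 10, 18, 85, 32, 30]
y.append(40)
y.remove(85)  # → [-9, -5, 4, 4, 8, 10, 18, 32, 30, 40]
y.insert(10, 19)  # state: [-9, -5, 4, 4, 8, 10, 18, 32, 30, 40, 19]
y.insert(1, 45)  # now [-9, 45, -5, 4, 4, 8, 10, 18, 32, 30, 40, 19]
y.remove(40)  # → [-9, 45, -5, 4, 4, 8, 10, 18, 32, 30, 19]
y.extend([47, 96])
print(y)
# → [-9, 45, -5, 4, 4, 8, 10, 18, 32, 30, 19, 47, 96]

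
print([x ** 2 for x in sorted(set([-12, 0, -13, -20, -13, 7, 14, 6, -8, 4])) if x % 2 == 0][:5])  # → [400, 144, 64, 0, 16]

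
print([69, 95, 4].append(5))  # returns None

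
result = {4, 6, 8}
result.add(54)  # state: {4, 6, 8, 54}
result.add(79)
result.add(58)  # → {4, 6, 8, 54, 58, 79}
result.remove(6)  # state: {4, 8, 54, 58, 79}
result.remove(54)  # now {4, 8, 58, 79}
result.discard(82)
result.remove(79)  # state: {4, 8, 58}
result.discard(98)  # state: {4, 8, 58}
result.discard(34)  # {4, 8, 58}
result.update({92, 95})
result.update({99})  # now {4, 8, 58, 92, 95, 99}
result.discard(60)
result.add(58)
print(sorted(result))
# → [4, 8, 58, 92, 95, 99]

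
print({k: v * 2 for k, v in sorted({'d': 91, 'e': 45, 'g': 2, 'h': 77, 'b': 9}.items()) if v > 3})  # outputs {'b': 18, 'd': 182, 'e': 90, 'h': 154}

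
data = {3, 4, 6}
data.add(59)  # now {3, 4, 6, 59}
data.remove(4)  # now {3, 6, 59}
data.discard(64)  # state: {3, 6, 59}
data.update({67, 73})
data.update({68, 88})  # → {3, 6, 59, 67, 68, 73, 88}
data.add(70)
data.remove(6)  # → {3, 59, 67, 68, 70, 73, 88}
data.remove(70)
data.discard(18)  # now {3, 59, 67, 68, 73, 88}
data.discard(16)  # {3, 59, 67, 68, 73, 88}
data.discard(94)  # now {3, 59, 67, 68, 73, 88}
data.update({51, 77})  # {3, 51, 59, 67, 68, 73, 77, 88}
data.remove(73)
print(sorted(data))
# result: [3, 51, 59, 67, 68, 77, 88]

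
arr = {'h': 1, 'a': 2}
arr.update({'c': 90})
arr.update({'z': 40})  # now {'h': 1, 'a': 2, 'c': 90, 'z': 40}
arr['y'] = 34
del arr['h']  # {'a': 2, 'c': 90, 'z': 40, 'y': 34}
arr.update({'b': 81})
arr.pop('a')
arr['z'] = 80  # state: {'c': 90, 'z': 80, 'y': 34, 'b': 81}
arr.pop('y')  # 34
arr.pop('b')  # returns 81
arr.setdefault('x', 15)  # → 15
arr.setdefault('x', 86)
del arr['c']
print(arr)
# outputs {'z': 80, 'x': 15}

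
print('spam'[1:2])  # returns p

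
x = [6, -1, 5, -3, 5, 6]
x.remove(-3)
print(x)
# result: [6, -1, 5, 5, 6]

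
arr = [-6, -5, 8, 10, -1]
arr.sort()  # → [-6, -5, -1, 8, 10]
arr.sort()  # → [-6, -5, -1, 8, 10]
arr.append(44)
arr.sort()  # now [-6, -5, -1, 8, 10, 44]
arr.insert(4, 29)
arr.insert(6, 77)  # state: [-6, -5, -1, 8, 29, 10, 77, 44]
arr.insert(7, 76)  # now [-6, -5, -1, 8, 29, 10, 77, 76, 44]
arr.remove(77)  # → [-6, -5, -1, 8, 29, 10, 76, 44]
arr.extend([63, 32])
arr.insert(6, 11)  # [-6, -5, -1, 8, 29, 10, 11, 76, 44, 63, 32]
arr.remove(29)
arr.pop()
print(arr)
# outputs [-6, -5, -1, 8, 10, 11, 76, 44, 63]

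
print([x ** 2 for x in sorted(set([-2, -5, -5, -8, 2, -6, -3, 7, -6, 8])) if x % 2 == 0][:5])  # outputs [64, 36, 4, 4, 64]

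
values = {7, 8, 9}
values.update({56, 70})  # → {7, 8, 9, 56, 70}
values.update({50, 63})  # {7, 8, 9, 50, 56, 63, 70}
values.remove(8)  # {7, 9, 50, 56, 63, 70}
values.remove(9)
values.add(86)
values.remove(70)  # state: {7, 50, 56, 63, 86}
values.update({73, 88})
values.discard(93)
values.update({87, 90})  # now {7, 50, 56, 63, 73, 86, 87, 88, 90}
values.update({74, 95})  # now {7, 50, 56, 63, 73, 74, 86, 87, 88, 90, 95}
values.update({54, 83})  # {7, 50, 54, 56, 63, 73, 74, 83, 86, 87, 88, 90, 95}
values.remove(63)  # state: {7, 50, 54, 56, 73, 74, 83, 86, 87, 88, 90, 95}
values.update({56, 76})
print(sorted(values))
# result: [7, 50, 54, 56, 73, 74, 76, 83, 86, 87, 88, 90, 95]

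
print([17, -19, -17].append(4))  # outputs None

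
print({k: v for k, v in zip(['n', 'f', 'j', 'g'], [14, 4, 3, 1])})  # {'n': 14, 'f': 4, 'j': 3, 'g': 1}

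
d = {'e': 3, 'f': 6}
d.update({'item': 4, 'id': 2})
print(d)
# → {'e': 3, 'f': 6, 'item': 4, 'id': 2}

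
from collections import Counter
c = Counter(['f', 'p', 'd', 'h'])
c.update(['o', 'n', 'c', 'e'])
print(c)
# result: Counter({'f': 1, 'p': 1, 'd': 1, 'h': 1, 'o': 1, 'n': 1, 'c': 1, 'e': 1})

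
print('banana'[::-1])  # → ananab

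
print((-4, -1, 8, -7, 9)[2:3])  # (8,)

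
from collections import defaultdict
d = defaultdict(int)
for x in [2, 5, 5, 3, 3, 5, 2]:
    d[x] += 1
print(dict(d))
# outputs {2: 2, 5: 3, 3: 2}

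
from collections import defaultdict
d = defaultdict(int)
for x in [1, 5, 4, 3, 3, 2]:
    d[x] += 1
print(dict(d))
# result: {1: 1, 5: 1, 4: 1, 3: 2, 2: 1}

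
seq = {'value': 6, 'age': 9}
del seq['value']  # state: {'age': 9}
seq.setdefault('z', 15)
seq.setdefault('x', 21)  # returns 21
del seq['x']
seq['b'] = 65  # {'age': 9, 'z': 15, 'b': 65}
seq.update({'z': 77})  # {'age': 9, 'z': 77, 'b': 65}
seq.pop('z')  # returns 77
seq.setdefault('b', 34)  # 65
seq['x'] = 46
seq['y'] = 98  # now {'age': 9, 'b': 65, 'x': 46, 'y': 98}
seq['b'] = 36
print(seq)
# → {'age': 9, 'b': 36, 'x': 46, 'y': 98}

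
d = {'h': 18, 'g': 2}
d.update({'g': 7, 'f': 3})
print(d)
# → {'h': 18, 'g': 7, 'f': 3}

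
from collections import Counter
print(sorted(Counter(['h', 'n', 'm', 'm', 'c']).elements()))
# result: ['c', 'h', 'm', 'm', 'n']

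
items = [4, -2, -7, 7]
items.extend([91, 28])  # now [4, -2, -7, 7, 91, 28]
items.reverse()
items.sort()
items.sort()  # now [-7, -2, 4, 7, 28, 91]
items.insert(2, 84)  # [-7, -2, 84, 4, 7, 28, 91]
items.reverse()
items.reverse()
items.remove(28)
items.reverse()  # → [91, 7, 4, 84, -2, -7]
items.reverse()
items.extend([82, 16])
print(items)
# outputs [-7, -2, 84, 4, 7, 91, 82, 16]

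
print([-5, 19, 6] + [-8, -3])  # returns [-5, 19, 6, -8, -3]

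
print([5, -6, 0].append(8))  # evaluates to None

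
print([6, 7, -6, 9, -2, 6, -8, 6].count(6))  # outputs 3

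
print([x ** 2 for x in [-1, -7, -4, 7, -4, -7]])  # [1, 49, 16, 49, 16, 49]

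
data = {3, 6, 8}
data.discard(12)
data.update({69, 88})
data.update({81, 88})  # {3, 6, 8, 69, 81, 88}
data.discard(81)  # {3, 6, 8, 69, 88}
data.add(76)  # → {3, 6, 8, 69, 76, 88}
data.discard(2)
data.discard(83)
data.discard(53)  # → {3, 6, 8, 69, 76, 88}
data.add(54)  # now {3, 6, 8, 54, 69, 76, 88}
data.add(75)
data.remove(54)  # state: {3, 6, 8, 69, 75, 76, 88}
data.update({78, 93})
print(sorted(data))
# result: [3, 6, 8, 69, 75, 76, 78, 88, 93]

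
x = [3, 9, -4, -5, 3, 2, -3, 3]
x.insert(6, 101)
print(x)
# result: [3, 9, -4, -5, 3, 2, 101, -3, 3]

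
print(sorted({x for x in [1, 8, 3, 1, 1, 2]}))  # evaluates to [1, 2, 3, 8]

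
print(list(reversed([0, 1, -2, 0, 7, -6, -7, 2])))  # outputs [2, -7, -6, 7, 0, -2, 1, 0]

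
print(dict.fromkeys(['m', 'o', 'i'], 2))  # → {'m': 2, 'o': 2, 'i': 2}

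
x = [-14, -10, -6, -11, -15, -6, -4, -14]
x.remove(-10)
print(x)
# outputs [-14, -6, -11, -15, -6, -4, -14]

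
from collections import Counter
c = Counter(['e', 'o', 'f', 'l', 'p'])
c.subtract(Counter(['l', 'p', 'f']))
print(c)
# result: Counter({'e': 1, 'o': 1, 'f': 0, 'l': 0, 'p': 0})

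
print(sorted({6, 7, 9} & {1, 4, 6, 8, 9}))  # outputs [6, 9]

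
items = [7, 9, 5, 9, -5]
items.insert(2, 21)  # [7, 9, 21, 5, 9, -5]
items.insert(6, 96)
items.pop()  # 96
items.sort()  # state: [-5, 5, 7, 9, 9, 21]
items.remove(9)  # [-5, 5, 7, 9, 21]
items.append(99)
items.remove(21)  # [-5, 5, 7, 9, 99]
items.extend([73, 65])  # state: [-5, 5, 7, 9, 99, 73, 65]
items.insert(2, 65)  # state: [-5, 5, 65, 7, 9, 99, 73, 65]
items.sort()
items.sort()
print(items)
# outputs [-5, 5, 7, 9, 65, 65, 73, 99]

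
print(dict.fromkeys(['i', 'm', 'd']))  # {'i': None, 'm': None, 'd': None}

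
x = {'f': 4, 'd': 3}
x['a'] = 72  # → {'f': 4, 'd': 3, 'a': 72}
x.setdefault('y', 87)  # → 87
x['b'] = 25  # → {'f': 4, 'd': 3, 'a': 72, 'y': 87, 'b': 25}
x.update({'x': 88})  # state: {'f': 4, 'd': 3, 'a': 72, 'y': 87, 'b': 25, 'x': 88}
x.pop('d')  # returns 3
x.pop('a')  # 72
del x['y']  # {'f': 4, 'b': 25, 'x': 88}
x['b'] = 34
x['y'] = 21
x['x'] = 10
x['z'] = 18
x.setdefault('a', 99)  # 99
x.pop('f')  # 4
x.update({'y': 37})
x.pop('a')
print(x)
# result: {'b': 34, 'x': 10, 'y': 37, 'z': 18}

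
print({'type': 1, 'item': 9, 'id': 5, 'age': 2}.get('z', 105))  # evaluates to 105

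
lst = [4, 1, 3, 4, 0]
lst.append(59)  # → [4, 1, 3, 4, 0, 59]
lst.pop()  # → 59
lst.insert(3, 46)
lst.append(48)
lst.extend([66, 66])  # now [4, 1, 3, 46, 4, 0, 48, 66, 66]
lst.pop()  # 66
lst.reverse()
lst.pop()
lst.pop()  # 1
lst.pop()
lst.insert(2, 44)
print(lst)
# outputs [66, 48, 44, 0, 4, 46]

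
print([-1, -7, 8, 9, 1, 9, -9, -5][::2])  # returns [-1, 8, 1, -9]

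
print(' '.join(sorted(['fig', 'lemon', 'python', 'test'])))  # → fig lemon python test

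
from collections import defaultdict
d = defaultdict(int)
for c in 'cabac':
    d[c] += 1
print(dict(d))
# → {'c': 2, 'a': 2, 'b': 1}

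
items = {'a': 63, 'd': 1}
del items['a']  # {'d': 1}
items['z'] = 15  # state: {'d': 1, 'z': 15}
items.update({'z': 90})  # {'d': 1, 'z': 90}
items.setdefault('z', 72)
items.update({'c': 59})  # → {'d': 1, 'z': 90, 'c': 59}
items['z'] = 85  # {'d': 1, 'z': 85, 'c': 59}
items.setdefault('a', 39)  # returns 39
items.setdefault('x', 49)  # 49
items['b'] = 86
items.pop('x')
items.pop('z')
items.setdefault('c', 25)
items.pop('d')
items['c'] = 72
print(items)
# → {'c': 72, 'a': 39, 'b': 86}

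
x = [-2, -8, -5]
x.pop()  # -5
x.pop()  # -8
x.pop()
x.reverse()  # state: []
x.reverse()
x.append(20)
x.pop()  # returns 20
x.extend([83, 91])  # [83, 91]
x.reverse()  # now [91, 83]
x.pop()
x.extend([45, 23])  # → [91, 45, 23]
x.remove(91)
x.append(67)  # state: [45, 23, 67]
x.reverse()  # [67, 23, 45]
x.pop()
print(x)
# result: [67, 23]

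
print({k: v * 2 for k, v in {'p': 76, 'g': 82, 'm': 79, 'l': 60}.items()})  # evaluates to {'p': 152, 'g': 164, 'm': 158, 'l': 120}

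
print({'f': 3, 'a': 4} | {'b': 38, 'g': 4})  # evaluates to {'f': 3, 'a': 4, 'b': 38, 'g': 4}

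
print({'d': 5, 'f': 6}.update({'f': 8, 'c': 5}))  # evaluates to None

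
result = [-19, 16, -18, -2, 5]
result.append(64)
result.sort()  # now [-19, -18, -2, 5, 16, 64]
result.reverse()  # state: [64, 16, 5, -2, -18, -19]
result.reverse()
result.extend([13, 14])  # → [-19, -18, -2, 5, 16, 64, 13, 14]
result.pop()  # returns 14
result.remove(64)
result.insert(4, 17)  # [-19, -18, -2, 5, 17, 16, 13]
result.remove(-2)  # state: [-19, -18, 5, 17, 16, 13]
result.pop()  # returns 13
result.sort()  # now [-19, -18, 5, 16, 17]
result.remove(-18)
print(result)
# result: [-19, 5, 16, 17]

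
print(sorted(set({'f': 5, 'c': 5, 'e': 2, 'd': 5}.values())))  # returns [2, 5]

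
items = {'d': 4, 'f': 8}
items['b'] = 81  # {'d': 4, 'f': 8, 'b': 81}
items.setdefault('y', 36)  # 36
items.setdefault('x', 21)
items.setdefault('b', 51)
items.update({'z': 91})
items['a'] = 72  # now {'d': 4, 'f': 8, 'b': 81, 'y': 36, 'x': 21, 'z': 91, 'a': 72}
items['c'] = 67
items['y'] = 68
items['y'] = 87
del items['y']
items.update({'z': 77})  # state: {'d': 4, 'f': 8, 'b': 81, 'x': 21, 'z': 77, 'a': 72, 'c': 67}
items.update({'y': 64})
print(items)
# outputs {'d': 4, 'f': 8, 'b': 81, 'x': 21, 'z': 77, 'a': 72, 'c': 67, 'y': 64}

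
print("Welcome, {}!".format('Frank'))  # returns Welcome, Frank!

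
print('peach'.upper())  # PEACH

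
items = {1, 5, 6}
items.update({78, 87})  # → {1, 5, 6, 78, 87}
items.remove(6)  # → {1, 5, 78, 87}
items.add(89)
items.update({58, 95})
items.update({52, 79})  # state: {1, 5, 52, 58, 78, 79, 87, 89, 95}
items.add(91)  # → {1, 5, 52, 58, 78, 79, 87, 89, 91, 95}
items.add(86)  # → {1, 5, 52, 58, 78, 79, 86, 87, 89, 91, 95}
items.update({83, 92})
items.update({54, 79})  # {1, 5, 52, 54, 58, 78, 79, 83, 86, 87, 89, 91, 92, 95}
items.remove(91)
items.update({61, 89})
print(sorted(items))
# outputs [1, 5, 52, 54, 58, 61, 78, 79, 83, 86, 87, 89, 92, 95]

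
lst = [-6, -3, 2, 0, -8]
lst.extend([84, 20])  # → [-6, -3, 2, 0, -8, 84, 20]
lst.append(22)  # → [-6, -3, 2, 0, -8, 84, 20, 22]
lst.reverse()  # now [22, 20, 84, -8, 0, 2, -3, -6]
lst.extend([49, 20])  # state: [22, 20, 84, -8, 0, 2, -3, -6, 49, 20]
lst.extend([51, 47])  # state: [22, 20, 84, -8, 0, 2, -3, -6, 49, 20, 51, 47]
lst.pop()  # 47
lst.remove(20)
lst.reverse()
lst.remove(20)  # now [51, 49, -6, -3, 2, 0, -8, 84, 22]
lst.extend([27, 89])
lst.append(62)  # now [51, 49, -6, -3, 2, 0, -8, 84, 22, 27, 89, 62]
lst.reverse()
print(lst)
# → [62, 89, 27, 22, 84, -8, 0, 2, -3, -6, 49, 51]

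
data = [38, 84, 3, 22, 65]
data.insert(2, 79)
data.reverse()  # [65, 22, 3, 79, 84, 38]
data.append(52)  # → [65, 22, 3, 79, 84, 38, 52]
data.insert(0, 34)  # [34, 65, 22, 3, 79, 84, 38, 52]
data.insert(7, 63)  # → [34, 65, 22, 3, 79, 84, 38, 63, 52]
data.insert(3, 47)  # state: [34, 65, 22, 47, 3, 79, 84, 38, 63, 52]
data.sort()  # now [3, 22, 34, 38, 47, 52, 63, 65, 79, 84]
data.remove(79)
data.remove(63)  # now [3, 22, 34, 38, 47, 52, 65, 84]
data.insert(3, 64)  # [3, 22, 34, 64, 38, 47, 52, 65, 84]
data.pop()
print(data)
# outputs [3, 22, 34, 64, 38, 47, 52, 65]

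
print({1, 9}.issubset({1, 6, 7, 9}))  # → True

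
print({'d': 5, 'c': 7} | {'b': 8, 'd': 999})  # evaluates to {'d': 999, 'c': 7, 'b': 8}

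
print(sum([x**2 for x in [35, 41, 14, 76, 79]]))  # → 15119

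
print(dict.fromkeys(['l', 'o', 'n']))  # {'l': None, 'o': None, 'n': None}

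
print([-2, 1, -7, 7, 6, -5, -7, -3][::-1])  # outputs [-3, -7, -5, 6, 7, -7, 1, -2]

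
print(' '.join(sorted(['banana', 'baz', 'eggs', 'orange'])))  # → banana baz eggs orange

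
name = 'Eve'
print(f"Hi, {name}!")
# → Hi, Eve!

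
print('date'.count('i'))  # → 0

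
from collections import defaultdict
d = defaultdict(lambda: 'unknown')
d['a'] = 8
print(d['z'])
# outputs unknown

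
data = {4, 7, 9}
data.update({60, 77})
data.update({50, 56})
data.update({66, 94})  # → {4, 7, 9, 50, 56, 60, 66, 77, 94}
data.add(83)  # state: {4, 7, 9, 50, 56, 60, 66, 77, 83, 94}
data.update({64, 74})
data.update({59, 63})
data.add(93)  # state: {4, 7, 9, 50, 56, 59, 60, 63, 64, 66, 74, 77, 83, 93, 94}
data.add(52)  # {4, 7, 9, 50, 52, 56, 59, 60, 63, 64, 66, 74, 77, 83, 93, 94}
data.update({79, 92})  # {4, 7, 9, 50, 52, 56, 59, 60, 63, 64, 66, 74, 77, 79, 83, 92, 93, 94}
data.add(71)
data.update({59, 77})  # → {4, 7, 9, 50, 52, 56, 59, 60, 63, 64, 66, 71, 74, 77, 79, 83, 92, 93, 94}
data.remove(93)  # {4, 7, 9, 50, 52, 56, 59, 60, 63, 64, 66, 71, 74, 77, 79, 83, 92, 94}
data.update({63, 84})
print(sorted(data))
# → [4, 7, 9, 50, 52, 56, 59, 60, 63, 64, 66, 71, 74, 77, 79, 83, 84, 92, 94]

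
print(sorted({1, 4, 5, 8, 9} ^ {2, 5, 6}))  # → [1, 2, 4, 6, 8, 9]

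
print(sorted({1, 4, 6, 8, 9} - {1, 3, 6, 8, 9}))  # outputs [4]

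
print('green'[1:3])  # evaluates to re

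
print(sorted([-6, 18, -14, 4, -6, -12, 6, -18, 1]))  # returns [-18, -14, -12, -6, -6, 1, 4, 6, 18]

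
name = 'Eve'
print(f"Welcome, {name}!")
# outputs Welcome, Eve!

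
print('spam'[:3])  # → spa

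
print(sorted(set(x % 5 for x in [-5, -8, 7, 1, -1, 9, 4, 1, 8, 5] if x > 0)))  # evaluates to [0, 1, 2, 3, 4]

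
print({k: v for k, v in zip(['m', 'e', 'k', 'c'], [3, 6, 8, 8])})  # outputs {'m': 3, 'e': 6, 'k': 8, 'c': 8}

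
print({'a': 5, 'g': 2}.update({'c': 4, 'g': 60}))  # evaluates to None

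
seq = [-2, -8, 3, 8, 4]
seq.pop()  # 4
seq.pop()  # 8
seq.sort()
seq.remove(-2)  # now [-8, 3]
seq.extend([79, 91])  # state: [-8, 3, 79, 91]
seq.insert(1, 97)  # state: [-8, 97, 3, 79, 91]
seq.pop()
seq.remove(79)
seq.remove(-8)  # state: [97, 3]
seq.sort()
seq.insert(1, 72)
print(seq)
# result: [3, 72, 97]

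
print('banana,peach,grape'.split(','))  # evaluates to ['banana', 'peach', 'grape']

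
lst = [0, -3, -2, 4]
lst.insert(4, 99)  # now [0, -3, -2, 4, 99]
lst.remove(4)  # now [0, -3, -2, 99]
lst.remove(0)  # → [-3, -2, 99]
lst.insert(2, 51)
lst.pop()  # 99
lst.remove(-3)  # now [-2, 51]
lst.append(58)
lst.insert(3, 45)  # [-2, 51, 58, 45]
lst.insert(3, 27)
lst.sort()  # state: [-2, 27, 45, 51, 58]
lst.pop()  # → 58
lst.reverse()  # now [51, 45, 27, -2]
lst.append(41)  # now [51, 45, 27, -2, 41]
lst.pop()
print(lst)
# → [51, 45, 27, -2]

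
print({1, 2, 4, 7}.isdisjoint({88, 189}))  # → True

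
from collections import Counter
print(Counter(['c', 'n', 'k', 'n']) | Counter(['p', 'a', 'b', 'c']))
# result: Counter({'n': 2, 'c': 1, 'k': 1, 'p': 1, 'a': 1, 'b': 1})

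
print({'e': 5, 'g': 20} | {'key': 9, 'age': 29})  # {'e': 5, 'g': 20, 'key': 9, 'age': 29}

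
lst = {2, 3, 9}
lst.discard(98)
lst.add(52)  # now {2, 3, 9, 52}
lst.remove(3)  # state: {2, 9, 52}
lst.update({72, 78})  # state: {2, 9, 52, 72, 78}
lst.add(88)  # {2, 9, 52, 72, 78, 88}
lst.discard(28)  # {2, 9, 52, 72, 78, 88}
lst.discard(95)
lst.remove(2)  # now {9, 52, 72, 78, 88}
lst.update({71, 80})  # {9, 52, 71, 72, 78, 80, 88}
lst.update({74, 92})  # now {9, 52, 71, 72, 74, 78, 80, 88, 92}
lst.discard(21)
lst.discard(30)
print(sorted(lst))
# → [9, 52, 71, 72, 74, 78, 80, 88, 92]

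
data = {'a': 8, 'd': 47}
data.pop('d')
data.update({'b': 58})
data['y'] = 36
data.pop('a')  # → 8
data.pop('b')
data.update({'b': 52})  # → {'y': 36, 'b': 52}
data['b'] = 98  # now {'y': 36, 'b': 98}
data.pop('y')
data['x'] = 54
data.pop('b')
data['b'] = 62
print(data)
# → {'x': 54, 'b': 62}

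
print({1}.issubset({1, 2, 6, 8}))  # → True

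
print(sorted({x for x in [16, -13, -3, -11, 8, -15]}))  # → [-15, -13, -11, -3, 8, 16]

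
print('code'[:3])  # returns cod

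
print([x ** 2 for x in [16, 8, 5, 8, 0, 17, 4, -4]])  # [256, 64, 25, 64, 0, 289, 16, 16]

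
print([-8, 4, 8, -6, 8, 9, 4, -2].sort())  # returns None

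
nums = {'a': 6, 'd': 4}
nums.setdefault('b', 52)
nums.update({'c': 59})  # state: {'a': 6, 'd': 4, 'b': 52, 'c': 59}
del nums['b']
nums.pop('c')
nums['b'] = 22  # {'a': 6, 'd': 4, 'b': 22}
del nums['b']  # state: {'a': 6, 'd': 4}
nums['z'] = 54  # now {'a': 6, 'd': 4, 'z': 54}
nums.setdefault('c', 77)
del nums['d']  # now {'a': 6, 'z': 54, 'c': 77}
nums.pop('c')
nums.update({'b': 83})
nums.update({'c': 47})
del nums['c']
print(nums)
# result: {'a': 6, 'z': 54, 'b': 83}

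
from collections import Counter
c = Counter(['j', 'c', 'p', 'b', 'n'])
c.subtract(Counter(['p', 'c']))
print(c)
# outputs Counter({'j': 1, 'b': 1, 'n': 1, 'c': 0, 'p': 0})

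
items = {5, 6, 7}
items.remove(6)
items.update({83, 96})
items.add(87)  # {5, 7, 83, 87, 96}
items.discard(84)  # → {5, 7, 83, 87, 96}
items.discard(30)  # {5, 7, 83, 87, 96}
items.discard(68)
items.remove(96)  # {5, 7, 83, 87}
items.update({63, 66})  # {5, 7, 63, 66, 83, 87}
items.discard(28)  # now {5, 7, 63, 66, 83, 87}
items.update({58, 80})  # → {5, 7, 58, 63, 66, 80, 83, 87}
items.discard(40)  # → {5, 7, 58, 63, 66, 80, 83, 87}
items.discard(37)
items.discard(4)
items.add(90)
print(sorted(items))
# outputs [5, 7, 58, 63, 66, 80, 83, 87, 90]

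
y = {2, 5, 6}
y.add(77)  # {2, 5, 6, 77}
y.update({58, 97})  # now {2, 5, 6, 58, 77, 97}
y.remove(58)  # {2, 5, 6, 77, 97}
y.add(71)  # {2, 5, 6, 71, 77, 97}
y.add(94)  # {2, 5, 6, 71, 77, 94, 97}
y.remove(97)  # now {2, 5, 6, 71, 77, 94}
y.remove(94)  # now {2, 5, 6, 71, 77}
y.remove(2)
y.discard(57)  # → {5, 6, 71, 77}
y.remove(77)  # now {5, 6, 71}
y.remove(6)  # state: {5, 71}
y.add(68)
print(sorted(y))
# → [5, 68, 71]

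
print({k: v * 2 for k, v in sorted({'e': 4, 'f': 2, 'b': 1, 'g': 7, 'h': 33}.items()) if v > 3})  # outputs {'e': 8, 'g': 14, 'h': 66}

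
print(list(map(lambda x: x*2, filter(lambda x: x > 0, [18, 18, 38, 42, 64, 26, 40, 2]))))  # [36, 36, 76, 84, 128, 52, 80, 4]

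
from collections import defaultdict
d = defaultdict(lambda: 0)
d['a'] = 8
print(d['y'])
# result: 0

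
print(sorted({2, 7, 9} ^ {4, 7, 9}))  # [2, 4]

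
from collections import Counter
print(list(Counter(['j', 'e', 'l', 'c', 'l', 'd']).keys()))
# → ['j', 'e', 'l', 'c', 'd']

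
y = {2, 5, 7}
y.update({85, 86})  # {2, 5, 7, 85, 86}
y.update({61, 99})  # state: {2, 5, 7, 61, 85, 86, 99}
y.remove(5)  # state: {2, 7, 61, 85, 86, 99}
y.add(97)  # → {2, 7, 61, 85, 86, 97, 99}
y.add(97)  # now {2, 7, 61, 85, 86, 97, 99}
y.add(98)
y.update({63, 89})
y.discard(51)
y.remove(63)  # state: {2, 7, 61, 85, 86, 89, 97, 98, 99}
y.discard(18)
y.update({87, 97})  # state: {2, 7, 61, 85, 86, 87, 89, 97, 98, 99}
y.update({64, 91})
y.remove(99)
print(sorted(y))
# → [2, 7, 61, 64, 85, 86, 87, 89, 91, 97, 98]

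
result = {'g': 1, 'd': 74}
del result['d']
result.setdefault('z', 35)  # 35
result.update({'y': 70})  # {'g': 1, 'z': 35, 'y': 70}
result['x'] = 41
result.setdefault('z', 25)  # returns 35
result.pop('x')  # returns 41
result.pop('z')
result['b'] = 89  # {'g': 1, 'y': 70, 'b': 89}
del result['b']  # {'g': 1, 'y': 70}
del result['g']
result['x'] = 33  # {'y': 70, 'x': 33}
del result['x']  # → {'y': 70}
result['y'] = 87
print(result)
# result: {'y': 87}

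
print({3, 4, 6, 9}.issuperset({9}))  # True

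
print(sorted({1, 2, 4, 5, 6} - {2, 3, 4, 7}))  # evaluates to [1, 5, 6]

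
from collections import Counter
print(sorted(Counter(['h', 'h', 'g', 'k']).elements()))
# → ['g', 'h', 'h', 'k']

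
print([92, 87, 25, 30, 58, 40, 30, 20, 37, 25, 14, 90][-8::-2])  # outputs [58, 25, 92]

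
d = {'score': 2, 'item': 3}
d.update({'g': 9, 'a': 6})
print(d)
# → {'score': 2, 'item': 3, 'g': 9, 'a': 6}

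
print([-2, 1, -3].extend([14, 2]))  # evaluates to None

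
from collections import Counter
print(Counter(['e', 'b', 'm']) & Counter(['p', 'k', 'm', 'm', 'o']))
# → Counter({'m': 1})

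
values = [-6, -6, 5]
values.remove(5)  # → [-6, -6]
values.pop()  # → -6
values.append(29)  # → [-6, 29]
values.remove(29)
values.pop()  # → -6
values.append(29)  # [29]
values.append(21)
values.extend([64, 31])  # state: [29, 21, 64, 31]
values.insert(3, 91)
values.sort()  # [21, 29, 31, 64, 91]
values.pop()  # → 91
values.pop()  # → 64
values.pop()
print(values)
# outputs [21, 29]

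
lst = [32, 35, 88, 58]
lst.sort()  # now [32, 35, 58, 88]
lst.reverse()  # [88, 58, 35, 32]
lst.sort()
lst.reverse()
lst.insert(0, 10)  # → [10, 88, 58, 35, 32]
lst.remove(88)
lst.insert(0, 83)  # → [83, 10, 58, 35, 32]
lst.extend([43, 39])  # [83, 10, 58, 35, 32, 43, 39]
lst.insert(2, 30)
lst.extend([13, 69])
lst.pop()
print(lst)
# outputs [83, 10, 30, 58, 35, 32, 43, 39, 13]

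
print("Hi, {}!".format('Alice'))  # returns Hi, Alice!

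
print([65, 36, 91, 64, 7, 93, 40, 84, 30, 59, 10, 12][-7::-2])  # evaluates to [93, 64, 36]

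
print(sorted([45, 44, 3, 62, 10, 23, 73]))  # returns [3, 10, 23, 44, 45, 62, 73]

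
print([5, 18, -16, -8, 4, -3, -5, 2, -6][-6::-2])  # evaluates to [-8, 18]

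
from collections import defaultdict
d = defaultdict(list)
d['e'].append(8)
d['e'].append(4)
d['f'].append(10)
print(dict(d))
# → {'e': [8, 4], 'f': [10]}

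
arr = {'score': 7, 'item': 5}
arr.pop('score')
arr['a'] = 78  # {'item': 5, 'a': 78}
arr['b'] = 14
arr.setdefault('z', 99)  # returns 99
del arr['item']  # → {'a': 78, 'b': 14, 'z': 99}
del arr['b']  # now {'a': 78, 'z': 99}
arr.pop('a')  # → 78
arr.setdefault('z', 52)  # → 99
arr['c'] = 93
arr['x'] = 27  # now {'z': 99, 'c': 93, 'x': 27}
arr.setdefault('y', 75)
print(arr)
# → {'z': 99, 'c': 93, 'x': 27, 'y': 75}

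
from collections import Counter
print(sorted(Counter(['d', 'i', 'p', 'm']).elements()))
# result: ['d', 'i', 'm', 'p']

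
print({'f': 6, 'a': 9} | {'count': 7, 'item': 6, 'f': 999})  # {'f': 999, 'a': 9, 'count': 7, 'item': 6}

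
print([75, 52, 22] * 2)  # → [75, 52, 22, 75, 52, 22]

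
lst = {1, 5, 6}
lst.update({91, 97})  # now {1, 5, 6, 91, 97}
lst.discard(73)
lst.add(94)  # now {1, 5, 6, 91, 94, 97}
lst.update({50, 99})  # {1, 5, 6, 50, 91, 94, 97, 99}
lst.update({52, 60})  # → {1, 5, 6, 50, 52, 60, 91, 94, 97, 99}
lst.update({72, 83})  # {1, 5, 6, 50, 52, 60, 72, 83, 91, 94, 97, 99}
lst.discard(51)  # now {1, 5, 6, 50, 52, 60, 72, 83, 91, 94, 97, 99}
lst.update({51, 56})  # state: {1, 5, 6, 50, 51, 52, 56, 60, 72, 83, 91, 94, 97, 99}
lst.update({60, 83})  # {1, 5, 6, 50, 51, 52, 56, 60, 72, 83, 91, 94, 97, 99}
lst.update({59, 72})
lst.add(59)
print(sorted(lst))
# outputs [1, 5, 6, 50, 51, 52, 56, 59, 60, 72, 83, 91, 94, 97, 99]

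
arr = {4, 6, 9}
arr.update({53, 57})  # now {4, 6, 9, 53, 57}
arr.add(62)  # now {4, 6, 9, 53, 57, 62}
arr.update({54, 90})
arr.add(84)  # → {4, 6, 9, 53, 54, 57, 62, 84, 90}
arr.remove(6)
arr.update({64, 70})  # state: {4, 9, 53, 54, 57, 62, 64, 70, 84, 90}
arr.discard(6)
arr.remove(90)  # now {4, 9, 53, 54, 57, 62, 64, 70, 84}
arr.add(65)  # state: {4, 9, 53, 54, 57, 62, 64, 65, 70, 84}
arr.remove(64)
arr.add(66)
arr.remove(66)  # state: {4, 9, 53, 54, 57, 62, 65, 70, 84}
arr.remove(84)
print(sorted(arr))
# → [4, 9, 53, 54, 57, 62, 65, 70]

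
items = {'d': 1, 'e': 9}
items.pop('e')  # 9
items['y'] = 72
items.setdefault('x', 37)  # 37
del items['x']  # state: {'d': 1, 'y': 72}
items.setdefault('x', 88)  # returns 88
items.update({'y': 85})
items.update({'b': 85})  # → {'d': 1, 'y': 85, 'x': 88, 'b': 85}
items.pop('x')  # 88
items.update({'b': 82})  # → {'d': 1, 'y': 85, 'b': 82}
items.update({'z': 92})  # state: {'d': 1, 'y': 85, 'b': 82, 'z': 92}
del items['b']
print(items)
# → {'d': 1, 'y': 85, 'z': 92}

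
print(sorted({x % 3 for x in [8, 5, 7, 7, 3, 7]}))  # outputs [0, 1, 2]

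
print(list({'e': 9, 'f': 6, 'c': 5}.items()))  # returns [('e', 9), ('f', 6), ('c', 5)]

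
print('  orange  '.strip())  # orange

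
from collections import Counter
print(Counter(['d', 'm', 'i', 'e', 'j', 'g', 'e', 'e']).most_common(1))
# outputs [('e', 3)]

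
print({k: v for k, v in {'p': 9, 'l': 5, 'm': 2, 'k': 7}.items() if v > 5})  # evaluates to {'p': 9, 'k': 7}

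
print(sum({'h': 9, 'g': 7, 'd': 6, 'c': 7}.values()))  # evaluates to 29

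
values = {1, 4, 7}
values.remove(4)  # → {1, 7}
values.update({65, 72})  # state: {1, 7, 65, 72}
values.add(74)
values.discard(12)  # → {1, 7, 65, 72, 74}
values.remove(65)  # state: {1, 7, 72, 74}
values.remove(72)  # {1, 7, 74}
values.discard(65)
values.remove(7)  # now {1, 74}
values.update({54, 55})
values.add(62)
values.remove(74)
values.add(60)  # {1, 54, 55, 60, 62}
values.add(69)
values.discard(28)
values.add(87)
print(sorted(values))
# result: [1, 54, 55, 60, 62, 69, 87]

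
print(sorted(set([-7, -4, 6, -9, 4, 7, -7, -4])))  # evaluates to [-9, -7, -4, 4, 6, 7]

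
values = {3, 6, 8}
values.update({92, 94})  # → {3, 6, 8, 92, 94}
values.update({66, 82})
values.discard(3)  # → {6, 8, 66, 82, 92, 94}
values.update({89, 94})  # {6, 8, 66, 82, 89, 92, 94}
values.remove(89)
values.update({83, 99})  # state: {6, 8, 66, 82, 83, 92, 94, 99}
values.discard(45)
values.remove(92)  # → {6, 8, 66, 82, 83, 94, 99}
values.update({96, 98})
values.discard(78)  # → {6, 8, 66, 82, 83, 94, 96, 98, 99}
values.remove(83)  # {6, 8, 66, 82, 94, 96, 98, 99}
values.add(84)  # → {6, 8, 66, 82, 84, 94, 96, 98, 99}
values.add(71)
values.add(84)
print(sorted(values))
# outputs [6, 8, 66, 71, 82, 84, 94, 96, 98, 99]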